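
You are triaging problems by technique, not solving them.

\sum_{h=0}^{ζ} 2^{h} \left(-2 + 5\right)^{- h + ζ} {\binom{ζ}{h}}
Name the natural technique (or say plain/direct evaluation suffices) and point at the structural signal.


Method: the binomial theorem — the summand is term h of a binomial expansion in 2 and (-2 + 5); the whole sum is a single power.


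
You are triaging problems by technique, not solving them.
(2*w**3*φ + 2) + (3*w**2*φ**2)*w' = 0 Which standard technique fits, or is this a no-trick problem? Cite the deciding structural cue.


Verdict: the exact-equation method — d/dw of 2*w**3*φ + 2 equals d/dφ of 3*w**2*φ**2: the form is a total differential of one potential — integrate it exactly.


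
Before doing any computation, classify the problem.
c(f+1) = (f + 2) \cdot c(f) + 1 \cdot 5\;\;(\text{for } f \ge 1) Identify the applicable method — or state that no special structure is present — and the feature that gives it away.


Technique: a summation factor — one step of memory with a weight f + 2 that changes as the index grows — the summation-factor construction is built for this.


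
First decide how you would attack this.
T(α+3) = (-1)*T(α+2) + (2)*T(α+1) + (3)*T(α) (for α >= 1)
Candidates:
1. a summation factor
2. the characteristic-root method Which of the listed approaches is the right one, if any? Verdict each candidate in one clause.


Technique: the characteristic-root method — no index-dependence in the weights and nothing inhomogeneous: classic characteristic-equation setup.
- a summation factor — a summation factor telescopes one-step recursions; this one carries higher-order memory.
- the characteristic-root method — a fit — the right tool for this form.


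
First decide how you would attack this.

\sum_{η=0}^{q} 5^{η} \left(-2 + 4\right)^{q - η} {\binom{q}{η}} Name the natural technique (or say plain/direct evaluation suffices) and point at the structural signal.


Verdict: the binomial theorem — the binomial coefficients weight matched powers of 5 and (-2 + 4), which is exactly the expansion of a binomial power.


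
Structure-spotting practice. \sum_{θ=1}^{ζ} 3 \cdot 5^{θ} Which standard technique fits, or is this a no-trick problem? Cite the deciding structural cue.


Diagnosis: the geometric series formula — term-over-term division gives 5 every time — index-free ratio, geometric sum formula applies.


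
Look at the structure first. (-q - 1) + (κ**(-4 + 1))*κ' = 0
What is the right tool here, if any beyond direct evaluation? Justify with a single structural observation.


Method: separation of variables — all dependence on the two variables factors apart, the defining separable shape. The equation is exact as it stands too — a potential function exists — though separation reads the split structure directly.


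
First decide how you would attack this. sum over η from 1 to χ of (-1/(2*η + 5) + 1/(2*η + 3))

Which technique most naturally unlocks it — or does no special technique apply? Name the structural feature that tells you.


Method: telescoping — consecutive terms evaluate one function at adjacent indices (1/(2*η + 3) is its current value): one term's tail is the next term's head, so the chain collapses.


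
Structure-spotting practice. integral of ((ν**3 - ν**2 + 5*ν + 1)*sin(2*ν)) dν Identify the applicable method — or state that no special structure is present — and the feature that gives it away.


Method: integration by parts — ν**3 - ν**2 + 5*ν + 1 dies after finitely many derivatives while sin(2*ν) cycles under integration — the tabular/parts setup.


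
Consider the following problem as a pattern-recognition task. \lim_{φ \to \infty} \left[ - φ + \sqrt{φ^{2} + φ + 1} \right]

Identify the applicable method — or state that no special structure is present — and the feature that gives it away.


Best approach: conjugate multiplication — an infinity-minus-infinity difference with a surviving radical — multiply by the conjugate to cancel the divergence.


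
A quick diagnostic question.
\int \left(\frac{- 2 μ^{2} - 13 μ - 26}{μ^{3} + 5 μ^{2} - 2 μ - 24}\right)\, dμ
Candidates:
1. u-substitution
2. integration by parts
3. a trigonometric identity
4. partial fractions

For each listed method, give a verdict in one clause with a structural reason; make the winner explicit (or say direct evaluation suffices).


Best approach: partial fractions — the integrand is a proper rational function and its denominator μ^{3} + 5 μ^{2} - 2 μ - 24 factors into distinct pieces, so it splits into simple fractions.
- u-substitution: no subexpression of the integrand serves as a whole-integral substitution inner — individual terms may offer their own, but none carries its derivative as a factor of the full integrand; a working change of variable would have to be constructed from outside the expression.
- integration by parts — the integrand does not split as a nonconstant polynomial times an exp, sine, cosine of a linear argument, or logarithm — no polynomial-kernel parts product to differentiate one side of.
- a trigonometric identity — there is no trigonometric structure at all — the integrand carries no sine or cosine to rewrite.
- partial fractions — a fit — the right tool for this form.


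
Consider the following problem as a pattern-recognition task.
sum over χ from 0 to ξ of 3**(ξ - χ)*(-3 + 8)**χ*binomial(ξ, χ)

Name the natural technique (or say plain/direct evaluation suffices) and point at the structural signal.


Method: the binomial theorem — terms weighting binomial(ξ, χ) against matched powers of (-3 + 8) and 3 reassemble into ((-3 + 8) + 3)^ξ by the binomial theorem.


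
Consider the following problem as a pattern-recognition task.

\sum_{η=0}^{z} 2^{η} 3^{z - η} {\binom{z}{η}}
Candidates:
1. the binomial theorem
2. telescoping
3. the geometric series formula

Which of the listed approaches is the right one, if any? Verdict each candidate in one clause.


Diagnosis: the binomial theorem — the binomial coefficients weight matched powers of 2 and 3, which is exactly the expansion of a binomial power.
- the binomial theorem — applies; the problem has the shape this method handles.
- telescoping: as presented, consecutive terms share no shifted copy to cancel against — no rewrite is on display to change that.
- the geometric series formula: the term-to-term ratio changes with the index, so the geometric formula cannot close it.


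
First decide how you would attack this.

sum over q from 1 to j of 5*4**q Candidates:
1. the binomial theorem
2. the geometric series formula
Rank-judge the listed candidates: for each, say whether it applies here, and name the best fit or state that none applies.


Best approach: the geometric series formula — each term is 4 times the previous one, so the geometric-series formula applies directly.
- the binomial theorem — the summand does not match any term pattern of an expanded binomial power.
- the geometric series formula: yes, a natural case for it.


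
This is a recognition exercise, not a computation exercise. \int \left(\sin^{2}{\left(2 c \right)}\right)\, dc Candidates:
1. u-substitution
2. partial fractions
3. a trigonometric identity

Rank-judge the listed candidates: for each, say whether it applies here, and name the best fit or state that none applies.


Verdict: a trigonometric identity — an even power like \sin^{2}{\left(2 c \right)} flattens under the half-angle identity into first-degree cosines you can integrate directly.
- u-substitution — no subexpression of the integrand pairs with its own derivative as a factor — individual terms may offer their own substitutions, but any change of variable covering the whole integral would have to be constructed from outside the expression.
- partial fractions: there is no rational-function structure to decompose.
- a trigonometric identity: applies; the problem has the shape this method handles.


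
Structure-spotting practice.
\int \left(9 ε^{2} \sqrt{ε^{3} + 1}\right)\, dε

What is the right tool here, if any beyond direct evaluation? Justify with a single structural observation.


Best approach: u-substitution — the only nontrivial dependence routes through ε^{3} + 1, whose derivative supplies the leftover factor up to a constant multiple — u = ε^{3} + 1 flattens it.


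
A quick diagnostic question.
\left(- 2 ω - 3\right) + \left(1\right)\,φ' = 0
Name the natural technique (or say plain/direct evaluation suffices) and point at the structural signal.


Best approach: no special technique — solved for the derivative, no φ appears — this is antidifferentiation in ω wearing ODE clothing.


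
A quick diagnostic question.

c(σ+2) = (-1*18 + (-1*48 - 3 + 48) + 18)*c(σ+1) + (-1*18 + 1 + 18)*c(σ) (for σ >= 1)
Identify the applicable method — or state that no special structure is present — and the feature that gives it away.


Verdict: the characteristic-root method — because shifting σ leaves the equation's coefficients unchanged, exponential trials reduce it to algebra.


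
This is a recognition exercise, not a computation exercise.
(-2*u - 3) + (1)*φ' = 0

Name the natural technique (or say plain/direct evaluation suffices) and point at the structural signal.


Method: no special technique — solved for the derivative, no φ appears — this is antidifferentiation in u wearing ODE clothing.


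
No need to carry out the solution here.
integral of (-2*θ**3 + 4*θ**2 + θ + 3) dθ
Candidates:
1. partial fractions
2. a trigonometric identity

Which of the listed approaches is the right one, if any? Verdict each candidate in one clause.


Verdict: no special technique — the integrand is a sum of constant multiples of powers of θ — integrate term by term.
- partial fractions — the expression is not a ratio of polynomials that decomposes further.
- a trigonometric identity — there is no trigonometric structure at all — the integrand carries no sine or cosine to rewrite.


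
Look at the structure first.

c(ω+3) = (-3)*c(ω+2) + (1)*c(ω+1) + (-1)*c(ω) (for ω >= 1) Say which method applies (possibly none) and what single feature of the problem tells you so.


Best approach: the characteristic-root method — the recurrence treats every index alike (constant coefficients, no forcing) — precisely the regime where r^ω trials close it.


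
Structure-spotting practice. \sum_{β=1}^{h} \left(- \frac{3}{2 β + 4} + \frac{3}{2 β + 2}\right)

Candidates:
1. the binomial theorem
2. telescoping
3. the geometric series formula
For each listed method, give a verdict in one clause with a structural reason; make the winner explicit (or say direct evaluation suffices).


Best approach: telescoping — the generic term is a one-step difference of \frac{3}{2 β + 2}, so partial sums shortcut to endpoint evaluation.
- the binomial theorem: the terms do not reassemble into a binomial power.
- telescoping: applies; the problem has the shape this method handles.
- the geometric series formula: there is no constant term-to-term ratio.


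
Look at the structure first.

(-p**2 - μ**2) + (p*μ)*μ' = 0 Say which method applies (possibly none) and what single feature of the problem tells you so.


Best approach: the homogeneous substitution — solved for the derivative, the right side is unchanged under scaling p and μ together — it depends only on the ratio μ/p, so substitute a single ratio variable. A Bernoulli substitution is a fair alternative on this equation directly; the homogeneous reading takes it as given.


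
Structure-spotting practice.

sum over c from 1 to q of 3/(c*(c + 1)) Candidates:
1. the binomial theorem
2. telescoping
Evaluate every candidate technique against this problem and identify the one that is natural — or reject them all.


Technique: telescoping — rewrite 3/(c*(c + 1)) as simple fractions and successive terms eat each other — only the edges survive.
- the binomial theorem: no binomial coefficients pair up with complementary powers here.
- telescoping — applicable, and directly so.


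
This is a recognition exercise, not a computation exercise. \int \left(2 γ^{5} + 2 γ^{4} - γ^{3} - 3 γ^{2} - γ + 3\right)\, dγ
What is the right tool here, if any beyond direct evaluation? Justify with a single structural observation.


Best approach: no special technique — a term-by-term power-rule job in γ; no substitution or rearrangement earns its keep here.


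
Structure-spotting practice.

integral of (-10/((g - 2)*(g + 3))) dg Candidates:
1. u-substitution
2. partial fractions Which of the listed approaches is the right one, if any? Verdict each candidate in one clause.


Diagnosis: partial fractions — the bottom factors while the top stays lower-degree — split into simple fractions and integrate piece by piece.
- u-substitution — no subexpression of the integrand serves as a whole-integral substitution inner — individual terms may offer their own, but none carries its derivative as a factor of the full integrand; a working change of variable would have to be constructed from outside the expression.
- partial fractions — a fit — the right tool for this form.


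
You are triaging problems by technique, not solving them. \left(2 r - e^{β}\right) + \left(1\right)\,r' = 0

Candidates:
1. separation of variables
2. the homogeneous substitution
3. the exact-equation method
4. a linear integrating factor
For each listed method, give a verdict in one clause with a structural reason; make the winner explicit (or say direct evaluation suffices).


Method: a linear integrating factor — the equation is linear in r with coefficient 2; multiplying by the integrating factor exp(∫2) makes the left side a perfect derivative.
- separation of variables: the two dependences are entangled, not a clean product of one-variable pieces.
- the homogeneous substitution: rescaling both variables together changes the slope, so no ratio substitution collapses it.
- the exact-equation method — the mixed-partials test fails on this split — it is not an exact differential as presented.
- a linear integrating factor: yes — fits the structure here.


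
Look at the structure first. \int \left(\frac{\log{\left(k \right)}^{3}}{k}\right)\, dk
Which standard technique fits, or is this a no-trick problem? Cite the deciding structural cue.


Diagnosis: u-substitution — viewed as a product, the integrand is a composition evaluated at \log{\left(k \right)} times (a constant multiple of) that inner expression's derivative, so u = \log{\left(k \right)} makes it elementary.


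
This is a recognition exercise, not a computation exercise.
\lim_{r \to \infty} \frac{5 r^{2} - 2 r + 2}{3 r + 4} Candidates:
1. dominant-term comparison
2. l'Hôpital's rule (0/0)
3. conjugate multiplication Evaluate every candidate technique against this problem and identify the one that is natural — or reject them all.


Diagnosis: dominant-term comparison — divide through by the highest power of r; every lower-order term dies and the dominant terms decide the limit.
- dominant-term comparison: a fit — the right tool for this form.
- l'Hôpital's rule (0/0): no 0/0 form appears: written as one quotient, top and bottom both grow without bound, and the ratio is decided by their leading terms.
- conjugate multiplication: there is no infinity-minus-infinity radical difference to rationalize.


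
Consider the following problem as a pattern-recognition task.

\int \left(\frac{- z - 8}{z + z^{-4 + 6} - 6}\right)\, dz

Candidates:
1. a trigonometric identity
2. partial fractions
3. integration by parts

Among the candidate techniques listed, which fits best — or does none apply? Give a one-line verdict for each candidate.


Method: partial fractions — the bottom factors while the top stays lower-degree — split into simple fractions and integrate piece by piece.
- a trigonometric identity: there is no trigonometric structure at all — the integrand carries no sine or cosine to rewrite.
- partial fractions: yes — fits the structure here.
- integration by parts — there is no nonconstant-polynomial-times-kernel split with an exp, sine, cosine (degree-1 argument), or logarithm partner.


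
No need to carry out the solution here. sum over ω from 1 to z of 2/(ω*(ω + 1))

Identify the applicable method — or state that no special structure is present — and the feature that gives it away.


Method: telescoping — 2/(ω*(ω + 1)) hides a difference of shifted reciprocals — decompose it and the middle of the sum vanishes.


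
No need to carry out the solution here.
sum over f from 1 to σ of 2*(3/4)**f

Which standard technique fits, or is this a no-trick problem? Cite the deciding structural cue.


Technique: the geometric series formula — term-over-term division gives 3/4 every time — index-free ratio, geometric sum formula applies.


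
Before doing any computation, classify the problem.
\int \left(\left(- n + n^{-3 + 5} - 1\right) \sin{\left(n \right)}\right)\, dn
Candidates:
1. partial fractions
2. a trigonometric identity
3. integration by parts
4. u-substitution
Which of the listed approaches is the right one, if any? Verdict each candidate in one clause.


Technique: integration by parts — (- n + n^{-3 + 5} - 1) dies after finitely many derivatives while \sin{\left(n \right)} cycles under integration — the tabular/parts setup.
- partial fractions — the expression is not a ratio of polynomials that decomposes further.
- a trigonometric identity — the trigonometric factor has no even power to reduce and no cross-frequency product to convert — the standard power-reduction and product-to-sum identities do not engage it.
- integration by parts — yes, a natural case for it.
- u-substitution — no subexpression of the integrand pairs with its own derivative as a factor — individual terms may offer their own substitutions, but any change of variable covering the whole integral would have to be constructed from outside the expression.


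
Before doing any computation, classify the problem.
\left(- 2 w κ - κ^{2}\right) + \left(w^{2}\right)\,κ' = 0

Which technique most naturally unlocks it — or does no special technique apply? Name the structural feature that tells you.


Best approach: the homogeneous substitution — the slope is degree-zero homogeneous: the ratio substitution v = κ/w collapses it. A Bernoulli rewrite works here as the equation stands — the homogeneous substitution is the more immediate reading.


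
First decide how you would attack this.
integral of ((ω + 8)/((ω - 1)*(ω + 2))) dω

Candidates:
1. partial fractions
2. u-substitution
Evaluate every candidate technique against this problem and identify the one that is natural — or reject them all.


Best approach: partial fractions — the bottom factors while the top stays lower-degree — split into simple fractions and integrate piece by piece.
- partial fractions: yes — fits the structure here.
- u-substitution: no subexpression of the integrand pairs with its own derivative as a factor — individual terms may offer their own substitutions, but any change of variable covering the whole integral would have to be constructed from outside the expression.


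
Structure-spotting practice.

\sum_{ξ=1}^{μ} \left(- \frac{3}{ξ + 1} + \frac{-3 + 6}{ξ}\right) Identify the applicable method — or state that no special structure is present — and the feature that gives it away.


Method: telescoping — write out three consecutive terms and watch the interior cancel: the advanced copy one term subtracts reappears as the very next term's leading piece, pair after pair.


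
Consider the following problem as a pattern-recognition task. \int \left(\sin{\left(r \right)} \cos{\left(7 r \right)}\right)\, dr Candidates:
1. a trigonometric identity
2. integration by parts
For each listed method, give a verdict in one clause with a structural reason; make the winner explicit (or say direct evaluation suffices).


Method: a trigonometric identity — the identity turns \sin{\left(r \right)} \cos{\left(7 r \right)} into two lone cosines/sines, each trivially integrable.
- a trigonometric identity — applies; the problem has the shape this method handles.
- integration by parts: not the natural route: no polynomial-kernel product appears — a recursive parts reduction of the trigonometric product exists, but the identity rewrite is direct.


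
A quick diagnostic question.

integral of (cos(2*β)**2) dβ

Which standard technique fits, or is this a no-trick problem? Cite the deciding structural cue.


Best approach: a trigonometric identity — the exponent on cos(2*β)**2 is even — the power-reduction identity is the standard preprocessing step.


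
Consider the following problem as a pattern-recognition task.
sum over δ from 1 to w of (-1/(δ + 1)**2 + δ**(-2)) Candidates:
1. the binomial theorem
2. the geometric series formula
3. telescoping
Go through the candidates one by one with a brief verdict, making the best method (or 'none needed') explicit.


Verdict: telescoping — write out three consecutive terms and watch the interior cancel: the advanced copy one term subtracts reappears as the very next term's leading piece, pair after pair.
- the binomial theorem: no binomial coefficients pair up with complementary powers here.
- the geometric series formula — consecutive terms are not related by a fixed multiplier.
- telescoping — applies; the problem has the shape this method handles.


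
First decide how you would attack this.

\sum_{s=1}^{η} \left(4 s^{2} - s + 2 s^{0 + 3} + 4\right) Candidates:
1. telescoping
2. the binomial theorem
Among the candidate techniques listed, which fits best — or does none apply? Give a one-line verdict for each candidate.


Diagnosis: no special technique — constant-multiple powers of s with no cancellation partners and no common ratio — use the standard power-sum formulas.
- telescoping: as presented, consecutive terms share no shifted copy to cancel against — no rewrite is on display to change that.
- the binomial theorem — the terms do not reassemble into a binomial power.


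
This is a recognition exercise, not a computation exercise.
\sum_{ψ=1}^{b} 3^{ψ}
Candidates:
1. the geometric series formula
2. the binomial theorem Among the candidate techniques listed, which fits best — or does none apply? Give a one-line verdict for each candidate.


Diagnosis: the geometric series formula — term-over-term division gives 3 every time — index-free ratio, geometric sum formula applies.
- the geometric series formula: a fit — the right tool for this form.
- the binomial theorem: the terms do not reassemble into a binomial power.


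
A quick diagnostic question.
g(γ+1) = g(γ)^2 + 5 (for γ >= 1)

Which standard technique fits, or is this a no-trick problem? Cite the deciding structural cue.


Technique: no special technique — the sequence value feeds back through itself nonlinearly — linear superposition fails, and every superposition-based closed form fails with it.


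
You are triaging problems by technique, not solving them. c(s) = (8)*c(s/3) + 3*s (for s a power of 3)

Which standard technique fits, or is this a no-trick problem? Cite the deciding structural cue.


Best approach: the master substitution — the argument shrinks by the factor 3, so measure the index on a logarithmic scale and the recursion becomes a shift.


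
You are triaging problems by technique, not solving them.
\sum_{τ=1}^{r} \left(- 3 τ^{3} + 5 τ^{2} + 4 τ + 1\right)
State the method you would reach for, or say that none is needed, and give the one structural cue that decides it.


Technique: no special technique — recognize the absence of structure: constant-multiple powers of τ summed plainly, no special method required.


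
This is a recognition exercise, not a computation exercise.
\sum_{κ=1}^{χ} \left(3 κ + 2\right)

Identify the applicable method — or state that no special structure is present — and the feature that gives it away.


Technique: no special technique — constant-multiple powers of κ with no cancellation partners and no common ratio — use the standard power-sum formulas.


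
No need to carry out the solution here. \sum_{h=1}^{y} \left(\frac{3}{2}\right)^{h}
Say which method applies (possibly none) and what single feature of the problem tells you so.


Method: the geometric series formula — the ratio of consecutive terms is the constant \frac{3}{2}, independent of the index — a geometric sum.


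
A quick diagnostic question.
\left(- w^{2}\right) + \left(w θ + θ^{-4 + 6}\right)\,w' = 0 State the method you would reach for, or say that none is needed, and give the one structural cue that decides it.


Technique: the homogeneous substitution — the slope's numerator and denominator share total degree; set v = w/θ and the equation drops to separable form. With the right rearrangement (exchanging the roles of the variables where needed), this also fits a Bernoulli template; the homogeneous substitution reads the structure directly.


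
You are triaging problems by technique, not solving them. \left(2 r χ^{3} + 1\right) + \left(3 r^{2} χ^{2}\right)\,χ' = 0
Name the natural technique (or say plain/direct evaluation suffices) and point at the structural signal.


Verdict: the exact-equation method — this form is already the differential of something: the matching mixed partials of 2 r χ^{3} + 1 and 3 r^{2} χ^{2} prove it.


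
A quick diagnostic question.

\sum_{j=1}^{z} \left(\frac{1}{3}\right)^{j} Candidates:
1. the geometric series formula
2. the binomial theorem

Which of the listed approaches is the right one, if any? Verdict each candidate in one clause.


Best approach: the geometric series formula — check a ratio of consecutive terms: it is \frac{1}{3}, independent of the index, so the geometric formula closes the sum.
- the geometric series formula: a fit — the right tool for this form.
- the binomial theorem: the summand does not match any term pattern of an expanded binomial power.


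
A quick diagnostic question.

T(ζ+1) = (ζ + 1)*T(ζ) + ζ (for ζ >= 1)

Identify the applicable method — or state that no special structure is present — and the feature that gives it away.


Diagnosis: a summation factor — because the multiplier ζ + 1 is index-dependent, divide through by its running product and sum the resulting differences.


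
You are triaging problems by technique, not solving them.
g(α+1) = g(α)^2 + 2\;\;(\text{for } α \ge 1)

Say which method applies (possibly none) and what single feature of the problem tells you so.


Best approach: no special technique — no ansatz, no master substitution, no summation factor survives the nonlinearity here.


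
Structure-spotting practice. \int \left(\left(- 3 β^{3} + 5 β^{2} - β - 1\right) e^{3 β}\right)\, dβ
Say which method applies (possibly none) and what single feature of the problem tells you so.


Diagnosis: integration by parts — the integrand splits as - 3 β^{3} + 5 β^{2} - β - 1 times e^{3 β} — repeatedly differentiating the polynomial part kills it, which is the parts ladder.


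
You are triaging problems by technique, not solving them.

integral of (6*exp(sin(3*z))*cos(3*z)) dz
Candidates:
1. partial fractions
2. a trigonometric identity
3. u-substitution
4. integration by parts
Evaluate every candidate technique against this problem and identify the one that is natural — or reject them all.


Verdict: u-substitution — structure check: outer function, inner expression sin(3*z), inner derivative as a factor — the classic u = sin(3*z) pattern.
- partial fractions — there is no rational-function structure to decompose.
- a trigonometric identity: the trigonometric factor has no even power to reduce and no cross-frequency product to convert — the standard power-reduction and product-to-sum identities do not engage it.
- u-substitution: yes — fits the structure here.
- integration by parts: there is no nonconstant-polynomial-times-kernel split with an exp, sine, cosine (degree-1 argument), or logarithm partner.


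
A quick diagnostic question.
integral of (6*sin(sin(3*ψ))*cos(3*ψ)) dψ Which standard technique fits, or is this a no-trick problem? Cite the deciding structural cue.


Verdict: u-substitution — the only nontrivial dependence routes through sin(3*ψ), whose derivative supplies the leftover factor up to a constant multiple — u = sin(3*ψ) flattens it.


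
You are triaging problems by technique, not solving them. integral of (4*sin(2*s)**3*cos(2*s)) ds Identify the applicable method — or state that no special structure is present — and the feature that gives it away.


Best approach: u-substitution — viewed as a product, the integrand is a composition evaluated at sin(2*s) times (a constant multiple of) that inner expression's derivative, so u = sin(2*s) makes it elementary.


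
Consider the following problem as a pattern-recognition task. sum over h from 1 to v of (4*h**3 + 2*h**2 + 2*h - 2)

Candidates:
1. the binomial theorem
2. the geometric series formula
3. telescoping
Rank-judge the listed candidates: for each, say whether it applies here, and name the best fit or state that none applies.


Diagnosis: no special technique — no ratio, no shift structure, no binomial pattern: sum the constant-multiple powers of h with known formulas.
- the binomial theorem: no binomial coefficients pair with matched powers.
- the geometric series formula — dividing successive terms gives an index-dependent quantity, not a constant.
- telescoping — computed from the summand as displayed, the partial sums build up without the pairwise collapse telescoping exploits.


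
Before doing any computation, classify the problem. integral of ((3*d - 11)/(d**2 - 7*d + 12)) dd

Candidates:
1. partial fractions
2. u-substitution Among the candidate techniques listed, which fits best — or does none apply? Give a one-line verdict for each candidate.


Method: partial fractions — a proper rational integrand over the factorable d**2 - 7*d + 12: partial fractions reduce it to elementary pieces.
- partial fractions: yes, a natural case for it.
- u-substitution — no subexpression of the integrand serves as a whole-integral substitution inner — individual terms may offer their own, but none carries its derivative as a factor of the full integrand; a working change of variable would have to be constructed from outside the expression.


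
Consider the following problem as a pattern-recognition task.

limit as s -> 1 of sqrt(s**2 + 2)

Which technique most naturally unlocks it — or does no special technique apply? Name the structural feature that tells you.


Method: no special technique — the function is continuous at 1; evaluation is itself the limit, no machinery required.


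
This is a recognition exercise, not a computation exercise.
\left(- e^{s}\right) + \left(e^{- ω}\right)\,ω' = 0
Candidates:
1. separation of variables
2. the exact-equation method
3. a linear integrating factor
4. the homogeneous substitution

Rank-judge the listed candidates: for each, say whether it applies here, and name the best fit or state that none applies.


Method: separation of variables — all dependence on the two variables factors apart, the defining separable shape.
- separation of variables — applies; the problem has the shape this method handles.
- the exact-equation method — with no real cross-dependence between the variables, the exact-equation machinery is a detour rather than the natural reading.
- a linear integrating factor: the unknown enters nonlinearly (through a power, a denominator, or a transcendental function), which the linear integrating-factor recipe cannot absorb as-is — any repair would come from a preliminary substitution, not the factor.
- the homogeneous substitution — the slope does not depend on the ratio of the variables alone.


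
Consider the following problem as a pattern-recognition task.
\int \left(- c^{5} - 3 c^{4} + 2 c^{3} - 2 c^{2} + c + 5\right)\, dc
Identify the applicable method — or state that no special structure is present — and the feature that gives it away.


Diagnosis: no special technique — scan for structure and find none: constant multiples of powers of c, integrate directly.


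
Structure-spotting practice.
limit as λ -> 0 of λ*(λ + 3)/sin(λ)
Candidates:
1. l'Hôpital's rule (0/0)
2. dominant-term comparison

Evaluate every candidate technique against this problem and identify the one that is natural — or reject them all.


Diagnosis: l'Hôpital's rule (0/0) — substituting 0 gives 0 over 0; differentiate top and bottom once and re-evaluate. One could equally expand both pieces locally and compare leading terms; the rule does that in one stroke.
- l'Hôpital's rule (0/0) — yes, a natural case for it.
- dominant-term comparison — this limit is not decided by comparing leading-term growth at infinity.


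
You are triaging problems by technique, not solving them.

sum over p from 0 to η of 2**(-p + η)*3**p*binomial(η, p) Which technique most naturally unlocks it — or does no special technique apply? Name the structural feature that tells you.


Best approach: the binomial theorem — binomial(η, p) weighting matched powers of 3 and 2 is the expanded form of (3 + 2)^η — fold it back up.


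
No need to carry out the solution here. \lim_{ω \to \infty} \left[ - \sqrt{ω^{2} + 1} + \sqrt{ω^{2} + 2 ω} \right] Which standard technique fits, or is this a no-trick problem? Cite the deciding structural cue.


Best approach: conjugate multiplication — turning the difference into a conjugate-rationalized ratio makes the limit readable.


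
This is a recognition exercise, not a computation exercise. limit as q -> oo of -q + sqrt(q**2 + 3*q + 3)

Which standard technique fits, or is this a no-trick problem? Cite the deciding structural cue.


Technique: conjugate multiplication — infinity minus infinity with a radical in play — multiply by the conjugate so the divergences of sqrt(q**2 + 3*q + 3) and q annihilate.


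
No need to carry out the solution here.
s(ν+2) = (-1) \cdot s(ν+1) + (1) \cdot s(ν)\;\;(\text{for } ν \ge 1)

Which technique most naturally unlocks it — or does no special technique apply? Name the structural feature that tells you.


Best approach: the characteristic-root method — fixed numeric weights on consecutive terms and no forcing term added: the root method in its home territory.


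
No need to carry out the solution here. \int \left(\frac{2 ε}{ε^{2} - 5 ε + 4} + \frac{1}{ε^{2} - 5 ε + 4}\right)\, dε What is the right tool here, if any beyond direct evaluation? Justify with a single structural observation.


Method: partial fractions — break ε^{2} - 5 ε + 4 into its roots and the integral splits into logarithm-sized bites.


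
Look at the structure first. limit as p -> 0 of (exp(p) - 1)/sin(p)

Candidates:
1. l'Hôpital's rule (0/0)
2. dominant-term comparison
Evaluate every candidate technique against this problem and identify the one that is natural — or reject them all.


Method: l'Hôpital's rule (0/0) — plug in 0: top and bottom both hit zero, so differentiate each and retry. Known elementary limits would finish this too — the rule just bypasses the case analysis.
- l'Hôpital's rule (0/0): yes — fits the structure here.
- dominant-term comparison — this limit is not decided by comparing leading-term growth at infinity.


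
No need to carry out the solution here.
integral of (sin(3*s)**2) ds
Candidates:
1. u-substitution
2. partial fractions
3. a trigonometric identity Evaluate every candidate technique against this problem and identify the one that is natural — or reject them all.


Method: a trigonometric identity — the even exponent on sin(3*s)**2 signals one move: rewrite via cos of the doubled angle.
- u-substitution — no subexpression of the integrand pairs with its own derivative as a factor — individual terms may offer their own substitutions, but any change of variable covering the whole integral would have to be constructed from outside the expression.
- partial fractions: the expression is not a ratio of polynomials that decomposes further.
- a trigonometric identity — a fit — the right tool for this form.


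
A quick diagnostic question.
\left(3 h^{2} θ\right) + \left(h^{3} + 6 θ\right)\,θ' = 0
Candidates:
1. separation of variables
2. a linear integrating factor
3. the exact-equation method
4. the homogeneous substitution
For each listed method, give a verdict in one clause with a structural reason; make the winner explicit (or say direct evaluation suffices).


Diagnosis: the exact-equation method — take the mixed partials of 3 h^{2} θ and h^{3} + 6 θ: they are equal, which certifies an exact differential.
- separation of variables: no division isolates the independent variable from the unknown.
- a linear integrating factor — the unknown enters nonlinearly (through a power, a denominator, or a transcendental function), which the linear integrating-factor recipe cannot absorb as-is — any repair would come from a preliminary substitution, not the factor.
- the exact-equation method — yes — fits the structure here.
- the homogeneous substitution — solved for the derivative, the right side changes under joint scaling of the two variables.


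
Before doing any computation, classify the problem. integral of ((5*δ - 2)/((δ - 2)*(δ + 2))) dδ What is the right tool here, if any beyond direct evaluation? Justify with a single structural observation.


Best approach: partial fractions — the bottom factors while the top stays lower-degree — split into simple fractions and integrate piece by piece.


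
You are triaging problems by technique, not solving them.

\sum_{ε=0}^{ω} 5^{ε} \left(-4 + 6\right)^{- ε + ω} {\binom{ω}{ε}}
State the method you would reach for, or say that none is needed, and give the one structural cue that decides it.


Method: the binomial theorem — {\binom{ω}{ε}} weighting matched powers of 5 and (-4 + 6) is the expanded form of (5 + (-4 + 6))^ω — fold it back up.


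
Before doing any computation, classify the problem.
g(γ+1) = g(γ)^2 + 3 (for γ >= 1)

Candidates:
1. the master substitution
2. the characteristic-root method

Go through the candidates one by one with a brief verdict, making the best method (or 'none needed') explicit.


Method: no special technique — nonlinear feedback in the recursion rules out every root- or factor-based technique.
- the master substitution: with no divided-index recursive call, reindexing by powers of a base buys nothing.
- the characteristic-root method: the recursion is nonlinear in the sequence values, so no linear-modes ansatz applies.


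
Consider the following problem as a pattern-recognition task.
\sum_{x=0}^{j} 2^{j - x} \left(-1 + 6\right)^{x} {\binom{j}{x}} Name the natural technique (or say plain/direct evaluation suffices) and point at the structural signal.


Diagnosis: the binomial theorem — the summand is term x of a binomial expansion in (-1 + 6) and 2; the whole sum is a single power.


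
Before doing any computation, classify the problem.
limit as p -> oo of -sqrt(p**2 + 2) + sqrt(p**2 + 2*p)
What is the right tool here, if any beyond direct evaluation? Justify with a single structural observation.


Method: conjugate multiplication — both pieces blow up but their difference is finite; the conjugate trick rationalizes sqrt(p**2 + 2*p) - sqrt(p**2 + 2).


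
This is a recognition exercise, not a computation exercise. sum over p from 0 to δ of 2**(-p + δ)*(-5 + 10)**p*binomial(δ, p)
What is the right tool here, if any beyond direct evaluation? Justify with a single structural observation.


Method: the binomial theorem — the summand is term p of a binomial expansion in (-5 + 10) and 2; the whole sum is a single power.
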